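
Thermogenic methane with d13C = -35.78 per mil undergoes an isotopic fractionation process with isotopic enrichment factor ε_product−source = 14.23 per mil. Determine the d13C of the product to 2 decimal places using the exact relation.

-22.06 per mil

Exactly, δ_product = (δ_source + 1000)·(ε/1000 + 1) − 1000.
δ_product = (-35.78 + 1000) × (14.23/1000 + 1) − 1000
δ_product = -22.059 per mil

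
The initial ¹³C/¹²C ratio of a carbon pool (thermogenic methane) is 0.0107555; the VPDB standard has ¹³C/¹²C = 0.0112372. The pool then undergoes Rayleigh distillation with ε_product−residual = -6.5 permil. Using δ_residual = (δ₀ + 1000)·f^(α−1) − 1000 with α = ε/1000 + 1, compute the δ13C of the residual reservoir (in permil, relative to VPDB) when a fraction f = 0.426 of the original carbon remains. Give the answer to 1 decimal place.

δ₀ = (0.0107555/0.0112372 − 1)×1000 = (0.957133 − 1)×1000 = -42.867 permil
α − 1 = ε/1000 = -0.0065
f^(α−1) = 0.426^(-0.0065) = 1.005562
δ_res = (-42.867 + 1000) × 1.005562 − 1000 = 962.457 − 1000 = -37.54 permil

-37.5 permil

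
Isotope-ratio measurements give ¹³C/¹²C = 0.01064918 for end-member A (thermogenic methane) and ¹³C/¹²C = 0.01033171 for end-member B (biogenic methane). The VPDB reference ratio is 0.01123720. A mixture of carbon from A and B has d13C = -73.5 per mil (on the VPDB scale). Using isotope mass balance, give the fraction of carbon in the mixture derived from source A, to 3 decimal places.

δ_A = (0.01064918/0.01123720 − 1)×1000 = (0.947672 − 1)×1000 = -52.328 per mil
δ_B = (0.01033171/0.01123720 − 1)×1000 = (0.919420 − 1)×1000 = -80.580 per mil
f_A = (δ_mix − δ_B)/(δ_A − δ_B) = (-73.5 − (-80.580))/(-52.328 − (-80.580))
f_A = 7.080 / 28.252 = 0.2506

0.251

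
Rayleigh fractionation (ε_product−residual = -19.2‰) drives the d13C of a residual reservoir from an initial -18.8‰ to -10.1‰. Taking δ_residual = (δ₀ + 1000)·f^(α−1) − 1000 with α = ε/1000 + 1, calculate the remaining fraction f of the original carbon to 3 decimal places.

0.631

α − 1 = ε/1000 = -0.0192
(δ_res + 1000)/(δ₀ + 1000) = (-10.1 + 1000)/(-18.8 + 1000) = 989.9/981.2 = 1.008867
f = 1.008867^(1/-0.0192) = exp(ln(1.008867)/-0.0192) = exp(0.00883/-0.0192)
f = exp(-0.4598) = 0.6314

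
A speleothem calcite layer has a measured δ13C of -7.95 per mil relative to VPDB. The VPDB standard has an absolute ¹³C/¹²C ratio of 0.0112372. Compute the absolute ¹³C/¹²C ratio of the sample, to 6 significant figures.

R_sample = R_standard × (δ13C/1000 + 1)
R_sample = 0.0112372 × (-7.95/1000 + 1) = 0.0112372 × 0.992050
R_sample = 0.0111479

0.0111479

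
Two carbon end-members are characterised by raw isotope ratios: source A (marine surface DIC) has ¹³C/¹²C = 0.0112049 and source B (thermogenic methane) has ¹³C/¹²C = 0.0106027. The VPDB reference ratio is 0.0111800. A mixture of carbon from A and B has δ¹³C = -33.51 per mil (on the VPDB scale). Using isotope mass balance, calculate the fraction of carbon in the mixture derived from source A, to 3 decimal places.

0.337

δ_A = (0.0112049/0.0111800 − 1)×1000 = (1.002227 − 1)×1000 = 2.227 per mil
δ_B = (0.0106027/0.0111800 − 1)×1000 = (0.948363 − 1)×1000 = -51.637 per mil
f_A = (δ_mix − δ_B)/(δ_A − δ_B) = (-33.51 − (-51.637))/(2.227 − (-51.637))
f_A = 18.127 / 53.864 = 0.3365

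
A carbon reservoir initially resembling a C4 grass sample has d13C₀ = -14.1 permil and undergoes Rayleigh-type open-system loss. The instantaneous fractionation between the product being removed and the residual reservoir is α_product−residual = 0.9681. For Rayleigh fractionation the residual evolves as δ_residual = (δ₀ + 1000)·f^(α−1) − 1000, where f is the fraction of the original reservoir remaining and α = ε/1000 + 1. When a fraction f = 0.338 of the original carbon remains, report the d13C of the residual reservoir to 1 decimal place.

Rayleigh residual: δ_res = (δ₀ + 1000)·f^(α−1) − 1000
α − 1 = -0.03190
f^(α−1) = 0.338^(-0.03190) = 1.035208
δ_res = (-14.1 + 1000) × 1.035208 − 1000 = 1020.611 − 1000 = 20.61 permil

20.6 permil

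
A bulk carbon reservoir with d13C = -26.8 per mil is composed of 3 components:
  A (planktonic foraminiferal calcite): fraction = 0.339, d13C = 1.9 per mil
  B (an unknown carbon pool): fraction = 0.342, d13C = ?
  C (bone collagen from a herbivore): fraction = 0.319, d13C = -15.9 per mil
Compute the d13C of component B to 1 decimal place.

-65.4 per mil

Isotope mass balance: δ_bulk = Σ fᵢ·δᵢ.
-26.8 = 0.339×(1.9) + 0.342×δ_B + 0.319×(-15.9)
0.342·δ_B = -26.8 − (-4.428) = -22.372
δ_B = -22.372 / 0.342 = -65.42 per mil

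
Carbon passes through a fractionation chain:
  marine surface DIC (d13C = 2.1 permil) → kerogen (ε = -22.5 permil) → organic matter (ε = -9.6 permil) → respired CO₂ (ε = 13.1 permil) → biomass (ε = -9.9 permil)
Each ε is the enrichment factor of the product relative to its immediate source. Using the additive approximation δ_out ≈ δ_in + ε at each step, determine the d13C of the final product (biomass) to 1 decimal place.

-26.8 permil

step 1: δ ≈ 2.1 + (-22.5) = -20.4 permil
step 2: δ ≈ -20.4 + (-9.6) = -30.0 permil
step 3: δ ≈ -30.0 + (13.1) = -16.9 permil
step 4: δ ≈ -16.9 + (-9.9) = -26.8 permil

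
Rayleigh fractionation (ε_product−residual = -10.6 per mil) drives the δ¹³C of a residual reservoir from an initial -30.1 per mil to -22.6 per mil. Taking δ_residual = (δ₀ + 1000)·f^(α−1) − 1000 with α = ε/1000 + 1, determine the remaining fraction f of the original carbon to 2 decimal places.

0.48

α − 1 = ε/1000 = -0.0106
(δ_res + 1000)/(δ₀ + 1000) = (-22.6 + 1000)/(-30.1 + 1000) = 977.4/969.9 = 1.007733
f = 1.007733^(1/-0.0106) = exp(ln(1.007733)/-0.0106) = exp(0.00770/-0.0106)
f = exp(-0.7267) = 0.4835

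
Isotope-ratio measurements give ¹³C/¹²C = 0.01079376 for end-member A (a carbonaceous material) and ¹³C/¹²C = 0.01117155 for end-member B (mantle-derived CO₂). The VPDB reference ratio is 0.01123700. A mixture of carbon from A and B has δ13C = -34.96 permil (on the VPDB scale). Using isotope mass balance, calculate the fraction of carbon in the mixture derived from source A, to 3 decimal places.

0.867

δ_A = (0.01079376/0.01123700 − 1)×1000 = (0.960555 − 1)×1000 = -39.445 permil
δ_B = (0.01117155/0.01123700 − 1)×1000 = (0.994175 − 1)×1000 = -5.825 permil
f_A = (δ_mix − δ_B)/(δ_A − δ_B) = (-34.96 − (-5.825))/(-39.445 − (-5.825))
f_A = -29.135 / -33.620 = 0.8666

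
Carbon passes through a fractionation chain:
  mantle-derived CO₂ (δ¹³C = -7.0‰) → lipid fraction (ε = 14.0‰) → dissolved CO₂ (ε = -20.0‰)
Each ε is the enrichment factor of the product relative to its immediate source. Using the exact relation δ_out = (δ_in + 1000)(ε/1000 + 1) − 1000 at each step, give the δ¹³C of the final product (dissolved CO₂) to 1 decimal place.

-13.2‰

step 1: δ = (-7.00 + 1000)·(14.0/1000 + 1) − 1000 = 6.90‰
step 2: δ = (6.90 + 1000)·(-20.0/1000 + 1) − 1000 = -13.24‰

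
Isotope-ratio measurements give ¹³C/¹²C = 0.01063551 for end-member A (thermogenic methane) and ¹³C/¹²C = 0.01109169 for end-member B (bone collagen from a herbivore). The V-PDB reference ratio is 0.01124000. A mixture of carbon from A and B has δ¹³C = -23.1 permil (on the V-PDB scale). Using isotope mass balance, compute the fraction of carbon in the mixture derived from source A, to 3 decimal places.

δ_A = (0.01063551/0.01124000 − 1)×1000 = (0.946220 − 1)×1000 = -53.780 permil
δ_B = (0.01109169/0.01124000 − 1)×1000 = (0.986805 − 1)×1000 = -13.195 permil
f_A = (δ_mix − δ_B)/(δ_A − δ_B) = (-23.1 − (-13.195))/(-53.780 − (-13.195))
f_A = -9.905 / -40.585 = 0.2441

0.244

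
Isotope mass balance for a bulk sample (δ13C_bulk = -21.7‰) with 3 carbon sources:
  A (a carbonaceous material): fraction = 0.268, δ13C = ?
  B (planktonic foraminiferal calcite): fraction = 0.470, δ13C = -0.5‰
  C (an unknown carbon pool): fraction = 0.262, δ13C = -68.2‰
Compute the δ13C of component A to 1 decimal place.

-13.4‰

Isotope mass balance: δ_bulk = Σ fᵢ·δᵢ.
-21.7 = 0.268×δ_A + 0.470×(-0.5) + 0.262×(-68.2)
0.268·δ_A = -21.7 − (-18.103) = -3.597
δ_A = -3.597 / 0.268 = -13.42‰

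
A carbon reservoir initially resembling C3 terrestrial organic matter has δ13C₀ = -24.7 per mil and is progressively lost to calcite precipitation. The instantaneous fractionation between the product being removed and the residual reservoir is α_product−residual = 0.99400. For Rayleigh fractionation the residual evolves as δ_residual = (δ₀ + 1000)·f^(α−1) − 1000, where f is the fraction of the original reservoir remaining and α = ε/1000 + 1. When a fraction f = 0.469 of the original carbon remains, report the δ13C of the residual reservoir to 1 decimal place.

Rayleigh residual: δ_res = (δ₀ + 1000)·f^(α−1) − 1000
α − 1 = -0.00600
f^(α−1) = 0.469^(-0.00600) = 1.004553
δ_res = (-24.7 + 1000) × 1.004553 − 1000 = 979.741 − 1000 = -20.26 per mil

-20.3 per mil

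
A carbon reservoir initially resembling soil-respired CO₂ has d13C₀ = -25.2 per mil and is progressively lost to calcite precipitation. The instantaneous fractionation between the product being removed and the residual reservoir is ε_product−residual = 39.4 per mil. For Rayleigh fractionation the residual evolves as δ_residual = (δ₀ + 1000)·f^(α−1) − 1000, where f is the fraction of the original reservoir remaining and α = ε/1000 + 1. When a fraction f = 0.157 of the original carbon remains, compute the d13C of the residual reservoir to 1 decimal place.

Rayleigh residual: δ_res = (δ₀ + 1000)·f^(α−1) − 1000
α = ε/1000 + 1 = 1.03940, so α − 1 = 0.03940
f^(α−1) = 0.157^(0.03940) = 0.929648
δ_res = (-25.2 + 1000) × 0.929648 − 1000 = 906.221 − 1000 = -93.78 per mil

-93.8 per mil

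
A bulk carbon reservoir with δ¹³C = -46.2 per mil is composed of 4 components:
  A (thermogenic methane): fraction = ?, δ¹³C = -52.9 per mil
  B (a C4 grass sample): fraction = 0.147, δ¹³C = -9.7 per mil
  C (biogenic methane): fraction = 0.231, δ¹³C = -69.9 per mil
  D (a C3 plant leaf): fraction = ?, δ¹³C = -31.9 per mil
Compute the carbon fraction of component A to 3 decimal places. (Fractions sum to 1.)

Let f_A and f_D be the unknown fractions; fractions sum to 1 so f_A + f_D = 0.622.
Mass balance: Σ fᵢ·δᵢ = δ_bulk ⇒ f_A·(-52.9) + f_D·(-31.9) = -46.2 − (-17.573) = -28.627
Substitute f_D = 0.622 − f_A:
f_A·(-52.9 − -31.9) = -28.627 − 0.622×(-31.9) = -8.785
f_A = -8.785 / -21.0 = 0.4184

0.418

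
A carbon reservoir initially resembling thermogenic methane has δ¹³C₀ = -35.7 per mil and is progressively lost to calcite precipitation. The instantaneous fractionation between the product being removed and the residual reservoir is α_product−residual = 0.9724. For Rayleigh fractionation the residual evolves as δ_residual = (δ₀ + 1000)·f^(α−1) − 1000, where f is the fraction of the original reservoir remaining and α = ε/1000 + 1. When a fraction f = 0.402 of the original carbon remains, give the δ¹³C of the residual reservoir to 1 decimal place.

-11.1 per mil

Rayleigh residual: δ_res = (δ₀ + 1000)·f^(α−1) − 1000
α − 1 = -0.02760
f^(α−1) = 0.402^(-0.02760) = 1.025471
δ_res = (-35.7 + 1000) × 1.025471 − 1000 = 988.862 − 1000 = -11.14 per mil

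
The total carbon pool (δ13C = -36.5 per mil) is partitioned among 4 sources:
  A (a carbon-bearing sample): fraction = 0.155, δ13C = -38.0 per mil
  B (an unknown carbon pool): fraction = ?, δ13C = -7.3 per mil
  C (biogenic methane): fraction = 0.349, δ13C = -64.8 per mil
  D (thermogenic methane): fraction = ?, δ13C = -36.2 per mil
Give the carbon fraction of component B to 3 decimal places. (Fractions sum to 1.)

Let f_B and f_D be the unknown fractions; fractions sum to 1 so f_B + f_D = 0.496.
Mass balance: Σ fᵢ·δᵢ = δ_bulk ⇒ f_B·(-7.3) + f_D·(-36.2) = -36.5 − (-28.505) = -7.995
Substitute f_D = 0.496 − f_B:
f_B·(-7.3 − -36.2) = -7.995 − 0.496×(-36.2) = 9.960
f_B = 9.960 / 28.9 = 0.3447

0.345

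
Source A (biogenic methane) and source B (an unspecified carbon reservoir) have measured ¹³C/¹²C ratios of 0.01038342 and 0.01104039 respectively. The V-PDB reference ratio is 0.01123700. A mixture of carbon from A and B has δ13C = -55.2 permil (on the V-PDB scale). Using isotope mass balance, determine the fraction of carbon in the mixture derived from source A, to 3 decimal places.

δ_A = (0.01038342/0.01123700 − 1)×1000 = (0.924038 − 1)×1000 = -75.962 permil
δ_B = (0.01104039/0.01123700 − 1)×1000 = (0.982503 − 1)×1000 = -17.497 permil
f_A = (δ_mix − δ_B)/(δ_A − δ_B) = (-55.2 − (-17.497))/(-75.962 − (-17.497))
f_A = -37.703 / -58.465 = 0.6449

0.645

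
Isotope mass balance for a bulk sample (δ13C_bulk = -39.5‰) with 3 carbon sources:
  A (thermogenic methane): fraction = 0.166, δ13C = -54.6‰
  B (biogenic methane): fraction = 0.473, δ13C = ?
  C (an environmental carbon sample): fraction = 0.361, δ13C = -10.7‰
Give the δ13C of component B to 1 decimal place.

-56.2‰

Isotope mass balance: δ_bulk = Σ fᵢ·δᵢ.
-39.5 = 0.166×(-54.6) + 0.473×δ_B + 0.361×(-10.7)
0.473·δ_B = -39.5 − (-12.926) = -26.574
δ_B = -26.574 / 0.473 = -56.18‰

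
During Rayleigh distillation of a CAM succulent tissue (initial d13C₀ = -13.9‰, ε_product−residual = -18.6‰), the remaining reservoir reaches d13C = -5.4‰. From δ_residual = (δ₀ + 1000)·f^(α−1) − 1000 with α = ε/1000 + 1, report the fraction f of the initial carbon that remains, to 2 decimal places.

0.63

α − 1 = ε/1000 = -0.0186
(δ_res + 1000)/(δ₀ + 1000) = (-5.4 + 1000)/(-13.9 + 1000) = 994.6/986.1 = 1.008620
f = 1.008620^(1/-0.0186) = exp(ln(1.008620)/-0.0186) = exp(0.00858/-0.0186)
f = exp(-0.4614) = 0.6304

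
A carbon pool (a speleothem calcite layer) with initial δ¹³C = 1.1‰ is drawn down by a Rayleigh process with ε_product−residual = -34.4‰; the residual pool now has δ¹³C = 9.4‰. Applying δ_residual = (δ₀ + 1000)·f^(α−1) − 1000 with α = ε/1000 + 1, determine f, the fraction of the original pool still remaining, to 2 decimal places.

0.79

α − 1 = ε/1000 = -0.0344
(δ_res + 1000)/(δ₀ + 1000) = (9.4 + 1000)/(1.1 + 1000) = 1009.4/1001.1 = 1.008291
f = 1.008291^(1/-0.0344) = exp(ln(1.008291)/-0.0344) = exp(0.00826/-0.0344)
f = exp(-0.2400) = 0.7866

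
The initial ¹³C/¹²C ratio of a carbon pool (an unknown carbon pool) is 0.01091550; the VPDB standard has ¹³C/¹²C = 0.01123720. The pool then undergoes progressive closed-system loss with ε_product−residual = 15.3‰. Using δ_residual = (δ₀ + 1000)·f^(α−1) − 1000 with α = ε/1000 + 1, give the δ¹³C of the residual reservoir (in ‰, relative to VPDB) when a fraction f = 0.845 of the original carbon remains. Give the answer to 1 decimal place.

-31.1‰

δ₀ = (0.01091550/0.01123720 − 1)×1000 = (0.971372 − 1)×1000 = -28.628‰
α − 1 = ε/1000 = 0.0153
f^(α−1) = 0.845^(0.0153) = 0.997427
δ_res = (-28.628 + 1000) × 0.997427 − 1000 = 968.872 − 1000 = -31.13‰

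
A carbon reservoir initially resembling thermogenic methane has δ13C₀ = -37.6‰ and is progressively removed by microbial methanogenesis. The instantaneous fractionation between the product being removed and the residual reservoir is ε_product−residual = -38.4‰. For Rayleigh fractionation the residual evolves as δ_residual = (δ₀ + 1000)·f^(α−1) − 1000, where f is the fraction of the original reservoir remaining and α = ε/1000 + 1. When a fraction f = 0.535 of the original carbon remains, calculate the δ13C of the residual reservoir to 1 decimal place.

-14.2‰

Rayleigh residual: δ_res = (δ₀ + 1000)·f^(α−1) − 1000
α = ε/1000 + 1 = 0.96160, so α − 1 = -0.03840
f^(α−1) = 0.535^(-0.03840) = 1.024310
δ_res = (-37.6 + 1000) × 1.024310 − 1000 = 985.795 − 1000 = -14.20‰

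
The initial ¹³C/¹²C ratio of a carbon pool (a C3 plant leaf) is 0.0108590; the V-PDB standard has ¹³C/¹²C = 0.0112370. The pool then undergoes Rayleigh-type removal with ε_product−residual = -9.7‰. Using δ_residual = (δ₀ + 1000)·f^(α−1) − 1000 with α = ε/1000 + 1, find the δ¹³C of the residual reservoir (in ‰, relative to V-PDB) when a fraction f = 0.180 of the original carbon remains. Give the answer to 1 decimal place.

-17.4‰

δ₀ = (0.0108590/0.0112370 − 1)×1000 = (0.966361 − 1)×1000 = -33.639‰
α − 1 = ε/1000 = -0.0097
f^(α−1) = 0.180^(-0.0097) = 1.016773
δ_res = (-33.639 + 1000) × 1.016773 − 1000 = 982.570 − 1000 = -17.43‰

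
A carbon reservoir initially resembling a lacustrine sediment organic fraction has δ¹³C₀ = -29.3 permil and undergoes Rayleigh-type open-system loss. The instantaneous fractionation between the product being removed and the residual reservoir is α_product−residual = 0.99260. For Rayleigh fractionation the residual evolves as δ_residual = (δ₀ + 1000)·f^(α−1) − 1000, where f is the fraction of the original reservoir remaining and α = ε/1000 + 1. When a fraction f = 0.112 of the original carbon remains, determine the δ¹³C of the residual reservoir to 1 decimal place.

-13.4 permil

Rayleigh residual: δ_res = (δ₀ + 1000)·f^(α−1) − 1000
α − 1 = -0.00740
f^(α−1) = 0.112^(-0.00740) = 1.016332
δ_res = (-29.3 + 1000) × 1.016332 − 1000 = 986.554 − 1000 = -13.45 permil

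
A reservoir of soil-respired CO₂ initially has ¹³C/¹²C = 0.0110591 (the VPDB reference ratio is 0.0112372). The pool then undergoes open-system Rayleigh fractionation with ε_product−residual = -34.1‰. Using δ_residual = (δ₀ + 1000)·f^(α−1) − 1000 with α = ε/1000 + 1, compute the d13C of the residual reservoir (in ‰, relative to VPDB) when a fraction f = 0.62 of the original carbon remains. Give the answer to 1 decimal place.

0.3‰

δ₀ = (0.0110591/0.0112372 − 1)×1000 = (0.984151 − 1)×1000 = -15.849‰
α − 1 = ε/1000 = -0.0341
f^(α−1) = 0.62^(-0.0341) = 1.016435
δ_res = (-15.849 + 1000) × 1.016435 − 1000 = 1000.325 − 1000 = 0.32‰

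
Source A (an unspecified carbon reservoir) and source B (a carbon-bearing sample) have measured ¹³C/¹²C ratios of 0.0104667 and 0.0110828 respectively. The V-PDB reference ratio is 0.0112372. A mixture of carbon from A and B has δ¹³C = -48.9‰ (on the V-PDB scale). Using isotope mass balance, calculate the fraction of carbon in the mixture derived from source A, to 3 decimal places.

δ_A = (0.0104667/0.0112372 − 1)×1000 = (0.931433 − 1)×1000 = -68.567‰
δ_B = (0.0110828/0.0112372 − 1)×1000 = (0.986260 − 1)×1000 = -13.740‰
f_A = (δ_mix − δ_B)/(δ_A − δ_B) = (-48.9 − (-13.740))/(-68.567 − (-13.740))
f_A = -35.160 / -54.827 = 0.6413

0.641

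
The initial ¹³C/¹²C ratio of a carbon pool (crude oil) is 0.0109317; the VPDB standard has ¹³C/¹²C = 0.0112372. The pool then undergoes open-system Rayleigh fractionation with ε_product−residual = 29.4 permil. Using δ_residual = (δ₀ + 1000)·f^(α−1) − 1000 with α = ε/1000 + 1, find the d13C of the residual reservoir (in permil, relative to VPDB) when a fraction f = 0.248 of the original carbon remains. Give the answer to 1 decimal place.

-66.3 permil

δ₀ = (0.0109317/0.0112372 − 1)×1000 = (0.972814 − 1)×1000 = -27.186 permil
α − 1 = ε/1000 = 0.0294
f^(α−1) = 0.248^(0.0294) = 0.959836
δ_res = (-27.186 + 1000) × 0.959836 − 1000 = 933.741 − 1000 = -66.26 permil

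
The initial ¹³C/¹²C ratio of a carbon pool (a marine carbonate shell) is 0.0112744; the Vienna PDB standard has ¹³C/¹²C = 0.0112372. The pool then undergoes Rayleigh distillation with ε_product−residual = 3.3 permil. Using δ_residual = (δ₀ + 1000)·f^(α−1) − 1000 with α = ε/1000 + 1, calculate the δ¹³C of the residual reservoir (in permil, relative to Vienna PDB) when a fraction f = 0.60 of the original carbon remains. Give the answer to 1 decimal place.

δ₀ = (0.0112744/0.0112372 − 1)×1000 = (1.003310 − 1)×1000 = 3.310 permil
α − 1 = ε/1000 = 0.0033
f^(α−1) = 0.60^(0.0033) = 0.998316
δ_res = (3.310 + 1000) × 0.998316 − 1000 = 1001.621 − 1000 = 1.62 permil

1.6 permil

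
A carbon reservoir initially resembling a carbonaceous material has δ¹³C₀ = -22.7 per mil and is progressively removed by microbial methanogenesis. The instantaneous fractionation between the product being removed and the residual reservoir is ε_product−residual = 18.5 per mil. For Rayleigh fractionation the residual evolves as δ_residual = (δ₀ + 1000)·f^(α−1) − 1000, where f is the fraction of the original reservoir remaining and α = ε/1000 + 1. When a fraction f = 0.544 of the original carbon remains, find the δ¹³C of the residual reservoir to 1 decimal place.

-33.6 per mil

Rayleigh residual: δ_res = (δ₀ + 1000)·f^(α−1) − 1000
α = ε/1000 + 1 = 1.01850, so α − 1 = 0.01850
f^(α−1) = 0.544^(0.01850) = 0.988800
δ_res = (-22.7 + 1000) × 0.988800 − 1000 = 966.355 − 1000 = -33.65 per mil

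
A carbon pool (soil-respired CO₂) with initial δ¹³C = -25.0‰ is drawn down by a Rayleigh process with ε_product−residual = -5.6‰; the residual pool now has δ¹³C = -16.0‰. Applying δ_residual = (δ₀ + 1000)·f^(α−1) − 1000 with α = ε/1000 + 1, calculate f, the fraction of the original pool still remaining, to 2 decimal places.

0.19

α − 1 = ε/1000 = -0.0056
(δ_res + 1000)/(δ₀ + 1000) = (-16.0 + 1000)/(-25.0 + 1000) = 984.0/975.0 = 1.009231
f = 1.009231^(1/-0.0056) = exp(ln(1.009231)/-0.0056) = exp(0.00919/-0.0056)
f = exp(-1.6408) = 0.1938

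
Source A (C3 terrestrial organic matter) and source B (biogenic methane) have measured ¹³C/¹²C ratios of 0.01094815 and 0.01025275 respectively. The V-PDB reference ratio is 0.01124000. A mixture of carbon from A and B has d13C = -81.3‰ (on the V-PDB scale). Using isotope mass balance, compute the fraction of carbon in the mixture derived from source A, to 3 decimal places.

δ_A = (0.01094815/0.01124000 − 1)×1000 = (0.974035 − 1)×1000 = -25.965‰
δ_B = (0.01025275/0.01124000 − 1)×1000 = (0.912166 − 1)×1000 = -87.834‰
f_A = (δ_mix − δ_B)/(δ_A − δ_B) = (-81.3 − (-87.834))/(-25.965 − (-87.834))
f_A = 6.534 / 61.868 = 0.1056

0.106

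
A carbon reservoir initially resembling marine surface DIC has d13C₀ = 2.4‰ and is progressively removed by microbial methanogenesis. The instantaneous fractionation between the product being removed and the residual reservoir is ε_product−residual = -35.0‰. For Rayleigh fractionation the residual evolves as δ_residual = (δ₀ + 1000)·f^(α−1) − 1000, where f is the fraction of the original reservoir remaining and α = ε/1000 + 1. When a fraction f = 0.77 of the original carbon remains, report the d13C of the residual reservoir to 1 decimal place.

11.6‰

Rayleigh residual: δ_res = (δ₀ + 1000)·f^(α−1) − 1000
α = ε/1000 + 1 = 0.96500, so α − 1 = -0.03500
f^(α−1) = 0.77^(-0.03500) = 1.009190
δ_res = (2.4 + 1000) × 1.009190 − 1000 = 1011.612 − 1000 = 11.61‰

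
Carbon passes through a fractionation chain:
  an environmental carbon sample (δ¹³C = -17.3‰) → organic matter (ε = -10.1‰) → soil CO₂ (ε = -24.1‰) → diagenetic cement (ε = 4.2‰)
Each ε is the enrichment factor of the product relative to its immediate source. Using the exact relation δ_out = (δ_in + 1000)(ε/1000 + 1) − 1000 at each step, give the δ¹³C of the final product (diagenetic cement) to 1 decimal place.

-46.7‰

step 1: δ = (-17.30 + 1000)·(-10.1/1000 + 1) − 1000 = -27.23‰
step 2: δ = (-27.23 + 1000)·(-24.1/1000 + 1) − 1000 = -50.67‰
step 3: δ = (-50.67 + 1000)·(4.2/1000 + 1) − 1000 = -46.68‰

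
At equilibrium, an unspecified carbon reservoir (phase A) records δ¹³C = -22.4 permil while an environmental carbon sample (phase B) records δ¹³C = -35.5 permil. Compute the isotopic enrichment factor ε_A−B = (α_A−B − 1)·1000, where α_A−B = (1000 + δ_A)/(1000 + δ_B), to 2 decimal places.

α_A−B = (1000 + -22.4) / (1000 + -35.5) = 977.6 / 964.5 = 1.013582
ε_A−B = (1.013582 − 1) × 1000 = 13.582 permil
(The approximation ε ≈ δ_A − δ_B would give 13.1 permil.)

13.58 permil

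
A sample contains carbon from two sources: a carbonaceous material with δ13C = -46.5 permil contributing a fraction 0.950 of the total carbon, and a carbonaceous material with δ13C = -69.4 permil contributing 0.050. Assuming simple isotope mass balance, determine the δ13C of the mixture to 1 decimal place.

-47.6 permil

δ_mix = f_A·δ_A + f_B·δ_B
δ_mix = 0.950 × (-46.5) + 0.050 × (-69.4)
δ_mix = -44.17 + -3.47 = -47.64 permil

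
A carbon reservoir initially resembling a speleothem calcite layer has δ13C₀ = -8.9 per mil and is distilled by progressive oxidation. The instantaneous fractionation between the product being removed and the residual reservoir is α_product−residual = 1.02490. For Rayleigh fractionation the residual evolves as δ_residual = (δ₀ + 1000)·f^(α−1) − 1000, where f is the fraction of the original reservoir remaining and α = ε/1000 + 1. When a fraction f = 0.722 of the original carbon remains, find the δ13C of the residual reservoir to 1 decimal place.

Rayleigh residual: δ_res = (δ₀ + 1000)·f^(α−1) − 1000
α − 1 = 0.02490
f^(α−1) = 0.722^(0.02490) = 0.991922
δ_res = (-8.9 + 1000) × 0.991922 − 1000 = 983.094 − 1000 = -16.91 per mil

-16.9 per mil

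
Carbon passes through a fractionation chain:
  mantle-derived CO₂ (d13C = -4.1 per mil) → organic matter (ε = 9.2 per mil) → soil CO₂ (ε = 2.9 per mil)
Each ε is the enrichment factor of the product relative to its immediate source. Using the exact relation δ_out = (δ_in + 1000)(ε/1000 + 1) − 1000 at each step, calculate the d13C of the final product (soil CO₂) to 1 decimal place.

step 1: δ = (-4.10 + 1000)·(9.2/1000 + 1) − 1000 = 5.06 per mil
step 2: δ = (5.06 + 1000)·(2.9/1000 + 1) − 1000 = 7.98 per mil

8.0 per mil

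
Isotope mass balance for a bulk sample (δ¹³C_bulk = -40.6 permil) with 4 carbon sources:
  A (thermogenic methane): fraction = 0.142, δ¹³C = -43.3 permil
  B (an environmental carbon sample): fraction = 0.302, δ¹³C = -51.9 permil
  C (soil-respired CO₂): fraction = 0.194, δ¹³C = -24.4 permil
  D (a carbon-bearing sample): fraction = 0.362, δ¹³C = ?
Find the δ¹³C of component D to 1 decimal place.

-38.8 permil

Isotope mass balance: δ_bulk = Σ fᵢ·δᵢ.
-40.6 = 0.142×(-43.3) + 0.302×(-51.9) + 0.194×(-24.4) + 0.362×δ_D
0.362·δ_D = -40.6 − (-26.556) = -14.044
δ_D = -14.044 / 0.362 = -38.80 permil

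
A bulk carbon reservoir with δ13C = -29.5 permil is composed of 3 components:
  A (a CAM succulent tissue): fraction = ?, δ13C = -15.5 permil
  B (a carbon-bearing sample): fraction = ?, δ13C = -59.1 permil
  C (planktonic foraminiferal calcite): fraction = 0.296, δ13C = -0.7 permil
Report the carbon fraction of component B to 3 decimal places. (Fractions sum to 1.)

Let f_B and f_A be the unknown fractions; fractions sum to 1 so f_B + f_A = 0.704.
Mass balance: Σ fᵢ·δᵢ = δ_bulk ⇒ f_B·(-59.1) + f_A·(-15.5) = -29.5 − (-0.207) = -29.293
Substitute f_A = 0.704 − f_B:
f_B·(-59.1 − -15.5) = -29.293 − 0.704×(-15.5) = -18.381
f_B = -18.381 / -43.6 = 0.4216

0.422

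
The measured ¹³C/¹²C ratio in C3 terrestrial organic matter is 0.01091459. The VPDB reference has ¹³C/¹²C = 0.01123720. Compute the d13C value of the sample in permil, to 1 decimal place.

d13C = (R_sample / R_standard − 1) × 1000
R_sample / R_standard = 0.01091459 / 0.01123720 = 0.971291
d13C = (0.971291 − 1) × 1000 = -28.71 permil

-28.7 permil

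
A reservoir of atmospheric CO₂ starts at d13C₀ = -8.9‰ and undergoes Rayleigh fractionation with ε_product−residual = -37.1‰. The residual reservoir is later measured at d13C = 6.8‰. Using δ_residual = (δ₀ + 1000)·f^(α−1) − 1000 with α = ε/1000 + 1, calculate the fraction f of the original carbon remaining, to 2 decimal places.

α − 1 = ε/1000 = -0.0371
(δ_res + 1000)/(δ₀ + 1000) = (6.8 + 1000)/(-8.9 + 1000) = 1006.8/991.1 = 1.015841
f = 1.015841^(1/-0.0371) = exp(ln(1.015841)/-0.0371) = exp(0.01572/-0.0371)
f = exp(-0.4236) = 0.6547

0.65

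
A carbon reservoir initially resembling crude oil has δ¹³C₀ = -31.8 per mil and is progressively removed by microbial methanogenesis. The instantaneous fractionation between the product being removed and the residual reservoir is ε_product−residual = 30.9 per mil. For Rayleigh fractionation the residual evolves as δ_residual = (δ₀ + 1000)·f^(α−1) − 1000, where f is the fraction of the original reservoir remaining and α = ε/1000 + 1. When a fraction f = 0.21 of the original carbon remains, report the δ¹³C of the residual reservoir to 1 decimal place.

Rayleigh residual: δ_res = (δ₀ + 1000)·f^(α−1) − 1000
α = ε/1000 + 1 = 1.03090, so α − 1 = 0.03090
f^(α−1) = 0.21^(0.03090) = 0.952920
δ_res = (-31.8 + 1000) × 0.952920 − 1000 = 922.617 − 1000 = -77.38 per mil

-77.4 per mil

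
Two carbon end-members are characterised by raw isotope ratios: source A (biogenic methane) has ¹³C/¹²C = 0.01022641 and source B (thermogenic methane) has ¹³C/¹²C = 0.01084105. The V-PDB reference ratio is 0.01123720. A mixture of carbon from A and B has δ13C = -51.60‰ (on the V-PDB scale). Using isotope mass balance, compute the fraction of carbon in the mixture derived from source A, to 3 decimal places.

δ_A = (0.01022641/0.01123720 − 1)×1000 = (0.910050 − 1)×1000 = -89.950‰
δ_B = (0.01084105/0.01123720 − 1)×1000 = (0.964747 − 1)×1000 = -35.253‰
f_A = (δ_mix − δ_B)/(δ_A − δ_B) = (-51.60 − (-35.253))/(-89.950 − (-35.253))
f_A = -16.347 / -54.697 = 0.2989

0.299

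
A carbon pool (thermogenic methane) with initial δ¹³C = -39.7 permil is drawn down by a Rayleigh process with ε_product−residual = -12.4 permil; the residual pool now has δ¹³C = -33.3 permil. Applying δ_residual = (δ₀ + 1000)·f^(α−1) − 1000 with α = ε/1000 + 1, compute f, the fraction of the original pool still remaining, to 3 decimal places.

0.585

α − 1 = ε/1000 = -0.0124
(δ_res + 1000)/(δ₀ + 1000) = (-33.3 + 1000)/(-39.7 + 1000) = 966.7/960.3 = 1.006665
f = 1.006665^(1/-0.0124) = exp(ln(1.006665)/-0.0124) = exp(0.00664/-0.0124)
f = exp(-0.5357) = 0.5853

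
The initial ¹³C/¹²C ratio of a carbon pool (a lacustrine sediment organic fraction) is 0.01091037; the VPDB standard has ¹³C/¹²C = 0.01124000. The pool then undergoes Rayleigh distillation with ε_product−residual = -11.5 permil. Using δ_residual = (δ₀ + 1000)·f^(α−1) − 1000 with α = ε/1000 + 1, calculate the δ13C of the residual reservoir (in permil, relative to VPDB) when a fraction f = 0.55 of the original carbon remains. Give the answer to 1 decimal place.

δ₀ = (0.01091037/0.01124000 − 1)×1000 = (0.970673 − 1)×1000 = -29.327 permil
α − 1 = ε/1000 = -0.0115
f^(α−1) = 0.55^(-0.0115) = 1.006899
δ_res = (-29.327 + 1000) × 1.006899 − 1000 = 977.370 − 1000 = -22.63 permil

-22.6 permil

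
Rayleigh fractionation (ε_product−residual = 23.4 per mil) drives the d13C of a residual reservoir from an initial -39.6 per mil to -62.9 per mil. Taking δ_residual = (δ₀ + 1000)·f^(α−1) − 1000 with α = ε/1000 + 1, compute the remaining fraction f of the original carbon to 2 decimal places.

0.35

α − 1 = ε/1000 = 0.0234
(δ_res + 1000)/(δ₀ + 1000) = (-62.9 + 1000)/(-39.6 + 1000) = 937.1/960.4 = 0.975739
f = 0.975739^(1/0.0234) = exp(ln(0.975739)/0.0234) = exp(-0.02456/0.0234)
f = exp(-1.0496) = 0.3501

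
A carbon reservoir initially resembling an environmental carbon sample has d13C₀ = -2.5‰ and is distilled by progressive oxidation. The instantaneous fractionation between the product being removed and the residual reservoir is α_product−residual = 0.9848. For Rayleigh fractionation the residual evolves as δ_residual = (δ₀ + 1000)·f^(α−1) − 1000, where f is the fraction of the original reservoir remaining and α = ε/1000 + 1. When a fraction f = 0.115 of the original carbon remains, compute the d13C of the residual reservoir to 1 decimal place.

30.8‰

Rayleigh residual: δ_res = (δ₀ + 1000)·f^(α−1) − 1000
α − 1 = -0.01520
f^(α−1) = 0.115^(-0.01520) = 1.033421
δ_res = (-2.5 + 1000) × 1.033421 − 1000 = 1030.838 − 1000 = 30.84‰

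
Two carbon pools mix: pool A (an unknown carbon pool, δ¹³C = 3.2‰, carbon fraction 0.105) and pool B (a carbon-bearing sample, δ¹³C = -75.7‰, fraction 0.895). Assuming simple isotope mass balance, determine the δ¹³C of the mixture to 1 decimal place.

-67.4‰

δ_mix = f_A·δ_A + f_B·δ_B
δ_mix = 0.105 × (3.2) + 0.895 × (-75.7)
δ_mix = 0.34 + -67.75 = -67.42‰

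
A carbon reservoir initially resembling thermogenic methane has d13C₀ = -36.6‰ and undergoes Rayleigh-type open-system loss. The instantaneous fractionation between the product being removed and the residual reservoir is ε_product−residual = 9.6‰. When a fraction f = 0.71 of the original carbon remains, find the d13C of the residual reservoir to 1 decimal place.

Rayleigh residual: δ_res = (δ₀ + 1000)·f^(α−1) − 1000
α = ε/1000 + 1 = 1.00960, so α − 1 = 0.00960
f^(α−1) = 0.71^(0.00960) = 0.996717
δ_res = (-36.6 + 1000) × 0.996717 − 1000 = 960.238 − 1000 = -39.76‰

-39.8‰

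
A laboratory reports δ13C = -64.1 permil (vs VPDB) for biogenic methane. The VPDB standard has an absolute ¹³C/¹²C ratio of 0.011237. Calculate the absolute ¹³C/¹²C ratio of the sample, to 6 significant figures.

0.0105167

R_sample = R_standard × (δ13C/1000 + 1)
R_sample = 0.011237 × (-64.1/1000 + 1) = 0.011237 × 0.935900
R_sample = 0.0105167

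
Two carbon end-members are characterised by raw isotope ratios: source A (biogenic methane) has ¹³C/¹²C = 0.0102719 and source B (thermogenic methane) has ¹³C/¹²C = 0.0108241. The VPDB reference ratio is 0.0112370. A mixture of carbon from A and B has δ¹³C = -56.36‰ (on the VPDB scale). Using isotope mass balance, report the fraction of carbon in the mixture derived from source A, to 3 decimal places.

0.399

δ_A = (0.0102719/0.0112370 − 1)×1000 = (0.914114 − 1)×1000 = -85.886‰
δ_B = (0.0108241/0.0112370 − 1)×1000 = (0.963255 − 1)×1000 = -36.745‰
f_A = (δ_mix − δ_B)/(δ_A − δ_B) = (-56.36 − (-36.745))/(-85.886 − (-36.745))
f_A = -19.615 / -49.141 = 0.3992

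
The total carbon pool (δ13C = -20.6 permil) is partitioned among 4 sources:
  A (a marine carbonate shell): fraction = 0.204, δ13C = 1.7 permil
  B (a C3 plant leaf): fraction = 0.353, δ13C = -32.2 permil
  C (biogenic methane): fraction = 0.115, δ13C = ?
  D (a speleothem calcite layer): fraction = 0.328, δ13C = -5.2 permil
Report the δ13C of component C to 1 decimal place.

-68.5 permil

Isotope mass balance: δ_bulk = Σ fᵢ·δᵢ.
-20.6 = 0.204×(1.7) + 0.353×(-32.2) + 0.115×δ_C + 0.328×(-5.2)
0.115·δ_C = -20.6 − (-12.725) = -7.875
δ_C = -7.875 / 0.115 = -68.47 permil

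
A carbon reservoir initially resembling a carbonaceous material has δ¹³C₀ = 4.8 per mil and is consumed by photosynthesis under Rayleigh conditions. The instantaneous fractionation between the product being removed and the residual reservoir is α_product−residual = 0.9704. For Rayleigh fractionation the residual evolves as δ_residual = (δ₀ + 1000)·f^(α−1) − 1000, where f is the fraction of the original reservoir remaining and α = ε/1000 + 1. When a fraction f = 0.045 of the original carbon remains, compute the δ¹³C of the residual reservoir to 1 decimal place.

Rayleigh residual: δ_res = (δ₀ + 1000)·f^(α−1) − 1000
α − 1 = -0.02960
f^(α−1) = 0.045^(-0.02960) = 1.096137
δ_res = (4.8 + 1000) × 1.096137 − 1000 = 1101.399 − 1000 = 101.40 per mil

101.4 per mil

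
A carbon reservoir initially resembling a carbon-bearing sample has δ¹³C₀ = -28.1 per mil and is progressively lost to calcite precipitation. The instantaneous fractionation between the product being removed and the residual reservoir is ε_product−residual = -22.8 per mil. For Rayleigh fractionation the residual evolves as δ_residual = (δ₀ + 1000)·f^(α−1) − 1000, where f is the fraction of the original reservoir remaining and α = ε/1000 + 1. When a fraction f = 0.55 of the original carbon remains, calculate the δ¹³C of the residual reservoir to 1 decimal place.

-14.8 per mil

Rayleigh residual: δ_res = (δ₀ + 1000)·f^(α−1) − 1000
α = ε/1000 + 1 = 0.97720, so α − 1 = -0.02280
f^(α−1) = 0.55^(-0.02280) = 1.013724
δ_res = (-28.1 + 1000) × 1.013724 − 1000 = 985.238 − 1000 = -14.76 per mil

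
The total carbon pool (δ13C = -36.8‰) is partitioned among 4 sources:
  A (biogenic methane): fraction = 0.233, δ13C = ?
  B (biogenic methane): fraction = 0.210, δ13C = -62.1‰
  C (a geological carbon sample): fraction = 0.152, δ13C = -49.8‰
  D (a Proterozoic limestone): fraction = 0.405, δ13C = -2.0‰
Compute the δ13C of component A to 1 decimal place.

-66.0‰

Isotope mass balance: δ_bulk = Σ fᵢ·δᵢ.
-36.8 = 0.233×δ_A + 0.210×(-62.1) + 0.152×(-49.8) + 0.405×(-2.0)
0.233·δ_A = -36.8 − (-21.421) = -15.379
δ_A = -15.379 / 0.233 = -66.01‰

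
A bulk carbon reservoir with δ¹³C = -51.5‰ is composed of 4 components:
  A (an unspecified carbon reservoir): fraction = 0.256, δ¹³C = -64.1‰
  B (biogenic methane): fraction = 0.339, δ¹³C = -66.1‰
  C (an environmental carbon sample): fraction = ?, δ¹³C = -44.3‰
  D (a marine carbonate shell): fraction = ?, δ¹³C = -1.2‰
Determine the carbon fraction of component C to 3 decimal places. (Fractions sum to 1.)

0.283

Let f_C and f_D be the unknown fractions; fractions sum to 1 so f_C + f_D = 0.405.
Mass balance: Σ fᵢ·δᵢ = δ_bulk ⇒ f_C·(-44.3) + f_D·(-1.2) = -51.5 − (-38.817) = -12.683
Substitute f_D = 0.405 − f_C:
f_C·(-44.3 − -1.2) = -12.683 − 0.405×(-1.2) = -12.197
f_C = -12.197 / -43.1 = 0.2830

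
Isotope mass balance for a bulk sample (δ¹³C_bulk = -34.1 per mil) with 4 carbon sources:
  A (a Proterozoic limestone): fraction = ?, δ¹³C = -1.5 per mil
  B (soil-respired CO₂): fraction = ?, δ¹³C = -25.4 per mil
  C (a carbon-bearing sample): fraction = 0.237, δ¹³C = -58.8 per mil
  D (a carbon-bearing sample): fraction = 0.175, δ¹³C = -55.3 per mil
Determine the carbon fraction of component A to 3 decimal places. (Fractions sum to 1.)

0.186

Let f_A and f_B be the unknown fractions; fractions sum to 1 so f_A + f_B = 0.588.
Mass balance: Σ fᵢ·δᵢ = δ_bulk ⇒ f_A·(-1.5) + f_B·(-25.4) = -34.1 − (-23.613) = -10.487
Substitute f_B = 0.588 − f_A:
f_A·(-1.5 − -25.4) = -10.487 − 0.588×(-25.4) = 4.448
f_A = 4.448 / 23.9 = 0.1861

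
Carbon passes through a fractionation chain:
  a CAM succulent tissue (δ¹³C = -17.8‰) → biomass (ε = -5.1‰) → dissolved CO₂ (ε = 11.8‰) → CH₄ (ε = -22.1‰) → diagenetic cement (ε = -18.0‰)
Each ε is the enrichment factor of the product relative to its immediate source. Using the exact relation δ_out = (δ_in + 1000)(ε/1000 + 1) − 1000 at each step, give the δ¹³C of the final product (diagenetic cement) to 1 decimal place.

-50.5‰

step 1: δ = (-17.80 + 1000)·(-5.1/1000 + 1) − 1000 = -22.81‰
step 2: δ = (-22.81 + 1000)·(11.8/1000 + 1) − 1000 = -11.28‰
step 3: δ = (-11.28 + 1000)·(-22.1/1000 + 1) − 1000 = -33.13‰
step 4: δ = (-33.13 + 1000)·(-18.0/1000 + 1) − 1000 = -50.53‰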